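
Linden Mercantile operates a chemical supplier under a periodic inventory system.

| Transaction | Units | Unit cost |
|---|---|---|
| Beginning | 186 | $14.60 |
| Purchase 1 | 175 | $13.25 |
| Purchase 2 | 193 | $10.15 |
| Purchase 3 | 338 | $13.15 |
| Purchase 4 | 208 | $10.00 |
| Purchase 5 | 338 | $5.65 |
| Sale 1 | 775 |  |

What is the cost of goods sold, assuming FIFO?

Sale 1 (775) [FIFO — oldest first]: 186 @ $14.60 + 175 @ $13.25 + 193 @ $10.15 + 221 @ $13.15 = $9,899.45
Ending inventory: 117 @ $13.15 + 208 @ $10.00 + 338 @ $5.65 = $5,528.25
Check: goods available $15,427.70 = COGS $9,899.45 + ending $5,528.25

COGS = $9,899.45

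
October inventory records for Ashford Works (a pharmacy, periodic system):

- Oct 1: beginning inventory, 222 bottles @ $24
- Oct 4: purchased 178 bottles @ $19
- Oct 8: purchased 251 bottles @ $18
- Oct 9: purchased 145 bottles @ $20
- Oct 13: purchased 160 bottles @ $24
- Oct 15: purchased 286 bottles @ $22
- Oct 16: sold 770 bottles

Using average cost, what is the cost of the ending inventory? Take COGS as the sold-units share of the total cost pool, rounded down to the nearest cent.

Ending inventory = $9,979.65

Oct 16, sell 770: 770/1242 × $26,260.00 → $16,280.35
Ending inventory (cost pool remaining) = $9,979.65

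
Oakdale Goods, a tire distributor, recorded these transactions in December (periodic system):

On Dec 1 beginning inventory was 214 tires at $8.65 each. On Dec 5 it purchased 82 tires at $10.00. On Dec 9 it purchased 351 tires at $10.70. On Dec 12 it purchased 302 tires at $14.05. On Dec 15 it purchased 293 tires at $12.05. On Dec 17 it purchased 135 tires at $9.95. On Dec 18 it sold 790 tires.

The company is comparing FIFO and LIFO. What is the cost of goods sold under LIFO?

FIFO COGS: 214 @ $8.65 + 82 @ $10.00 + 351 @ $10.70 + 143 @ $14.05 = $8,435.95
LIFO COGS: 135 @ $9.95 + 293 @ $12.05 + 302 @ $14.05 + 60 @ $10.70 = $9,759.00

COGS = $9,759.00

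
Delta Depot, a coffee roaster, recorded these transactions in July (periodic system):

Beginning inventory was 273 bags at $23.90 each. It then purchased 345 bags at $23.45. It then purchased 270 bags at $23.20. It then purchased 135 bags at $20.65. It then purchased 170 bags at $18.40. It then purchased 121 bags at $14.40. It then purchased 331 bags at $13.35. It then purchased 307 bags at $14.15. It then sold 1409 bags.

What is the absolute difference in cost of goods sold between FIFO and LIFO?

FIFO COGS: 273 @ $23.90 + 345 @ $23.45 + 270 @ $23.20 + 135 @ $20.65 + 170 @ $18.40 + 121 @ $14.40 + 95 @ $13.35 = $29,805.35
LIFO COGS: 307 @ $14.15 + 331 @ $13.35 + 121 @ $14.40 + 170 @ $18.40 + 135 @ $20.65 + 270 @ $23.20 + 75 @ $23.45 = $24,443.80
Difference = |$29,805.35 − $24,443.80| = $5,361.55

$5,361.55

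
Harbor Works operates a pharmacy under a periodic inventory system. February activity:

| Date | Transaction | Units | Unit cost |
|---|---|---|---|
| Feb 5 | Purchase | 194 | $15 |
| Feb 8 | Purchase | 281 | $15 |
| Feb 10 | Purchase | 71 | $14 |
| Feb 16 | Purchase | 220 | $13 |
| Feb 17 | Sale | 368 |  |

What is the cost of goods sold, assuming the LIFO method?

Feb 17, 368 sold [LIFO — newest first]: 220 @ $13 + 71 @ $14 + 77 @ $15 = $5,009
Ending inventory: 194 @ $15 + 204 @ $15 = $5,970
Check: goods available $10,979 = COGS $5,009 + ending $5,970

COGS = $5,009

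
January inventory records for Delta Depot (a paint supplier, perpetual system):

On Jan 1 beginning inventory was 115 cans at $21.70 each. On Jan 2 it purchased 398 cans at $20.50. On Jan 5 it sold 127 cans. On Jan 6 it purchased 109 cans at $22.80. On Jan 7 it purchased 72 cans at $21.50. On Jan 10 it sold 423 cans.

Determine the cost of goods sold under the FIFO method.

Jan 5, 127 sold [FIFO — oldest first]: 115 @ $21.70 + 12 @ $20.50 = $2,741.50
Jan 10, 423 sold [FIFO — oldest first]: 386 @ $20.50 + 37 @ $22.80 = $8,756.60
Total COGS = $2,741.50 + $8,756.60 = $11,498.10
Ending inventory: 72 @ $22.80 + 72 @ $21.50 = $3,189.60

COGS = $11,498.10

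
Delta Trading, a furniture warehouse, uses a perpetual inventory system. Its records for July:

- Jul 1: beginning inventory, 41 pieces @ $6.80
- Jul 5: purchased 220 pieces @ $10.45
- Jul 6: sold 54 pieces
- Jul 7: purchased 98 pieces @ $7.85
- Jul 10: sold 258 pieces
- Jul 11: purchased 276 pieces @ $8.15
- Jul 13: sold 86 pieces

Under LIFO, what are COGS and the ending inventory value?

COGS = $3,706.50; ending inventory = $1,890.00

Jul 6, 54 sold [LIFO — newest first]: 54 @ $10.45 = $564.30
Jul 10, 258 sold [LIFO — newest first]: 98 @ $7.85 + 160 @ $10.45 = $2,441.30
Jul 13, 86 sold [LIFO — newest first]: 86 @ $8.15 = $700.90
Total COGS = $564.30 + $2,441.30 + $700.90 = $3,706.50
Ending inventory: 41 @ $6.80 + 6 @ $10.45 + 190 @ $8.15 = $1,890.00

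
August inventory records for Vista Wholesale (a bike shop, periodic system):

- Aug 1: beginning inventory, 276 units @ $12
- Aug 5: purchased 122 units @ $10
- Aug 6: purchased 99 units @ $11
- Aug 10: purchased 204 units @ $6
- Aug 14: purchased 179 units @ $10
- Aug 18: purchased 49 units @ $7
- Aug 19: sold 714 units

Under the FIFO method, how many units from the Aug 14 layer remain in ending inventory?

Aug 19, 714 sold [FIFO — oldest first]: 276 @ $12 + 122 @ $10 + 99 @ $11 + 204 @ $6 + 13 @ $10 = $6,975
Ending inventory: 166 @ $10 + 49 @ $7 = $2,003
Check: goods available $8,978 = COGS $6,975 + ending $2,003

166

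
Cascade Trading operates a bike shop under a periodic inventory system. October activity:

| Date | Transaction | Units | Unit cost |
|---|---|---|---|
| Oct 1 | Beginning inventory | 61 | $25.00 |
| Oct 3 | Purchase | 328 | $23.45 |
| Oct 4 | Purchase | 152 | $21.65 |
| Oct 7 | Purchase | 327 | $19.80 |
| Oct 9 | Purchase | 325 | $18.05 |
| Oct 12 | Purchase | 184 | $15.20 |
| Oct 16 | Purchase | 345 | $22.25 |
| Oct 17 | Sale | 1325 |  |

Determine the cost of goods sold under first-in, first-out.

Oct 17, 1325 sold [FIFO — oldest first]: 61 @ $25.00 + 328 @ $23.45 + 152 @ $21.65 + 327 @ $19.80 + 325 @ $18.05 + 132 @ $15.20 = $26,854.65
Ending inventory: 52 @ $15.20 + 345 @ $22.25 = $8,466.65

COGS = $26,854.65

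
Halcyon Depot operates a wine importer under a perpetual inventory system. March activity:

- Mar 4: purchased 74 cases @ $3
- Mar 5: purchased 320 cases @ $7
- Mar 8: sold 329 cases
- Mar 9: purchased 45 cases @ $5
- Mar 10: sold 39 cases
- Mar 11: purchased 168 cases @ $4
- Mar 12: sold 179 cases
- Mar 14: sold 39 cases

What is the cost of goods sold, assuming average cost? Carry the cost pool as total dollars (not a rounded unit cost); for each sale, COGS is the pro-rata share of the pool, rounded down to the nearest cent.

COGS = $3,264.15

After Mar 4: 74 on hand, pool $222.00 (≈ $3.0000 each)
After Mar 5: 394 on hand, pool $2,462.00 (≈ $6.2487 each)
Mar 8, sell 329: 329/394 × $2,462.00 → $2,055.83
After Mar 9: 110 on hand, pool $631.17 (≈ $5.7379 each)
Mar 10, sell 39: 39/110 × $631.17 → $223.77
After Mar 11: 239 on hand, pool $1,079.40 (≈ $4.5163 each)
Mar 12, sell 179: 179/239 × $1,079.40 → $808.42
Mar 14, sell 39: 39/60 × $270.98 → $176.13
Total COGS = $2,055.83 + $223.77 + $808.42 + $176.13 = $3,264.15
Ending inventory (cost pool remaining) = $94.85
Check: goods available $3,359.00 = COGS $3,264.15 + ending $94.85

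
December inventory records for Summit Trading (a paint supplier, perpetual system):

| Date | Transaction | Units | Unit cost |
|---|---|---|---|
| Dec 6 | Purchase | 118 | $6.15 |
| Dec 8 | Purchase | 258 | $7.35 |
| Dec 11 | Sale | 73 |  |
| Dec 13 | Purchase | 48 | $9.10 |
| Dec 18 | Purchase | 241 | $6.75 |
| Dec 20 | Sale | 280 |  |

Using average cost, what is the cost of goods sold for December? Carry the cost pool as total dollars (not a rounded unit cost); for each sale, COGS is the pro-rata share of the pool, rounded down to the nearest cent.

COGS = $2,484.42

After Dec 6: 118 on hand, pool $725.70 (≈ $6.1500 each)
After Dec 8: 376 on hand, pool $2,622.00 (≈ $6.9734 each)
Dec 11, sell 73: 73/376 × $2,622.00 → $509.05
After Dec 13: 351 on hand, pool $2,549.75 (≈ $7.2642 each)
After Dec 18: 592 on hand, pool $4,176.50 (≈ $7.0549 each)
Dec 20, sell 280: 280/592 × $4,176.50 → $1,975.37
Total COGS = $509.05 + $1,975.37 = $2,484.42
Ending inventory (cost pool remaining) = $2,201.13
Check: goods available $4,685.55 = COGS $2,484.42 + ending $2,201.13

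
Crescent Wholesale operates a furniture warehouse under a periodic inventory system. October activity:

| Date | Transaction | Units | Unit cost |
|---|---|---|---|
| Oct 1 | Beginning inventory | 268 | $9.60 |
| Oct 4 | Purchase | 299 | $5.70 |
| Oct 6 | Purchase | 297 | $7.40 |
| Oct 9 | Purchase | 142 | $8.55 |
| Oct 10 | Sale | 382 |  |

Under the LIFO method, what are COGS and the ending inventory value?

Oct 10, 382 sold [LIFO — newest first]: 142 @ $8.55 + 240 @ $7.40 = $2,990.10
Ending inventory: 268 @ $9.60 + 299 @ $5.70 + 57 @ $7.40 = $4,698.90

COGS = $2,990.10; ending inventory = $4,698.90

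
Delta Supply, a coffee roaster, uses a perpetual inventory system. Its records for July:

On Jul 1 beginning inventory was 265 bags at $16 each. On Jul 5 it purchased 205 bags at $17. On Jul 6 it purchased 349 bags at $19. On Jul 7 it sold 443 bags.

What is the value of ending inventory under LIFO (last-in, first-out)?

Ending inventory = $6,127

Jul 7, 443 sold [LIFO — newest first]: 349 @ $19 + 94 @ $17 = $8,229
Ending inventory: 265 @ $16 + 111 @ $17 = $6,127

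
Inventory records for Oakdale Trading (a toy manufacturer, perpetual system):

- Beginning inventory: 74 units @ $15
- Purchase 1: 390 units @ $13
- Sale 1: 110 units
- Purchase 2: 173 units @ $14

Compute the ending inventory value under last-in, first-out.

Sale 1 (110) [LIFO — newest first]: 110 @ $13 = $1,430
Ending inventory: 74 @ $15 + 280 @ $13 + 173 @ $14 = $7,172
Check: goods available $8,602 = COGS $1,430 + ending $7,172

Ending inventory = $7,172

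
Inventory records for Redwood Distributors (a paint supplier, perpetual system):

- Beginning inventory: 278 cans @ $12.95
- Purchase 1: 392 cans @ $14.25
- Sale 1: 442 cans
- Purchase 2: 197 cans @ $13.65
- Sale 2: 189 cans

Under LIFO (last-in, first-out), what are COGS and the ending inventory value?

Sale 1 (442) [LIFO — newest first]: 392 @ $14.25 + 50 @ $12.95 = $6,233.50
Sale 2 (189) [LIFO — newest first]: 189 @ $13.65 = $2,579.85
Total COGS = $6,233.50 + $2,579.85 = $8,813.35
Ending inventory: 228 @ $12.95 + 8 @ $13.65 = $3,061.80

COGS = $8,813.35; ending inventory = $3,061.80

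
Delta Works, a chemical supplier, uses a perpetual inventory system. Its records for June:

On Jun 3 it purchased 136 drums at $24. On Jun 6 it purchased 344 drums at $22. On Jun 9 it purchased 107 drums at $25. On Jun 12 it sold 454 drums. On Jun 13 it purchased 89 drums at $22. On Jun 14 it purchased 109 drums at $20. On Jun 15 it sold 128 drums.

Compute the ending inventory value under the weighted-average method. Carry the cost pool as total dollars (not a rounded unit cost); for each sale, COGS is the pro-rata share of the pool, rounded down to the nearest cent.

Ending inventory = $4,414.71

After Jun 3: 136 on hand, pool $3,264.00 (≈ $24.0000 each)
After Jun 6: 480 on hand, pool $10,832.00 (≈ $22.5667 each)
After Jun 9: 587 on hand, pool $13,507.00 (≈ $23.0102 each)
Jun 12, sell 454: 454/587 × $13,507.00 → $10,446.64
After Jun 13: 222 on hand, pool $5,018.36 (≈ $22.6052 each)
After Jun 14: 331 on hand, pool $7,198.36 (≈ $21.7473 each)
Jun 15, sell 128: 128/331 × $7,198.36 → $2,783.65
Total COGS = $10,446.64 + $2,783.65 = $13,230.29
Ending inventory (cost pool remaining) = $4,414.71
Check: goods available $17,645.00 = COGS $13,230.29 + ending $4,414.71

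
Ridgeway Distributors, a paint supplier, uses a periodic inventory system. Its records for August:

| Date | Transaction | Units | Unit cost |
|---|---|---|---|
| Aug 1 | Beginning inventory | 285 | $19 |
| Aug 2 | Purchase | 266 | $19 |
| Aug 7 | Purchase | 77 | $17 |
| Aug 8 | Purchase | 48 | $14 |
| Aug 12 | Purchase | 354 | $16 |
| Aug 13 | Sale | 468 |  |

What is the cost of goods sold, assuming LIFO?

Aug 13, 468 sold [LIFO — newest first]: 354 @ $16 + 48 @ $14 + 66 @ $17 = $7,458
Ending inventory: 285 @ $19 + 266 @ $19 + 11 @ $17 = $10,656

COGS = $7,458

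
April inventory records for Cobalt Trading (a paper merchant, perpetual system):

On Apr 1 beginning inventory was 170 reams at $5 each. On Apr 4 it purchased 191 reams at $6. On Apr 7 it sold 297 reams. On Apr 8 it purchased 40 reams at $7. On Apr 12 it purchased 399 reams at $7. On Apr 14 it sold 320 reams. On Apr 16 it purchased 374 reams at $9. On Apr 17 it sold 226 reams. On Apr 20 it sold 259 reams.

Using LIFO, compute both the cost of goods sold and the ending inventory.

Apr 7, 297 sold [LIFO — newest first]: 191 @ $6 + 106 @ $5 = $1,676
Apr 14, 320 sold [LIFO — newest first]: 320 @ $7 = $2,240
Apr 17, 226 sold [LIFO — newest first]: 226 @ $9 = $2,034
Apr 20, 259 sold [LIFO — newest first]: 148 @ $9 + 79 @ $7 + 32 @ $7 = $2,109
Total COGS = $1,676 + $2,240 + $2,034 + $2,109 = $8,059
Ending inventory: 64 @ $5 + 8 @ $7 = $376

COGS = $8,059; ending inventory = $376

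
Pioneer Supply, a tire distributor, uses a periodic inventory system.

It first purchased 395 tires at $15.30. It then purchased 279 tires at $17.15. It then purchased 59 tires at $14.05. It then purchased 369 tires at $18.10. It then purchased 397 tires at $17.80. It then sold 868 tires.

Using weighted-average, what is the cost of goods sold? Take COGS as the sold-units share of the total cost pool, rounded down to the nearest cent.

Sale 1, sell 868: 868/1499 × $25,402.80 → $14,709.55
Ending inventory (cost pool remaining) = $10,693.25

COGS = $14,709.55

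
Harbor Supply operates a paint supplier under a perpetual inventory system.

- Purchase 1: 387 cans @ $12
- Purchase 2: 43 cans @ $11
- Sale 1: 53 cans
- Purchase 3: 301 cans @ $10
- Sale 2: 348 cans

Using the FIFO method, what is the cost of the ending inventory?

Sale 1 (53) [FIFO — oldest first]: 53 @ $12 = $636
Sale 2 (348) [FIFO — oldest first]: 334 @ $12 + 14 @ $11 = $4,162
Total COGS = $636 + $4,162 = $4,798
Ending inventory: 29 @ $11 + 301 @ $10 = $3,329

Ending inventory = $3,329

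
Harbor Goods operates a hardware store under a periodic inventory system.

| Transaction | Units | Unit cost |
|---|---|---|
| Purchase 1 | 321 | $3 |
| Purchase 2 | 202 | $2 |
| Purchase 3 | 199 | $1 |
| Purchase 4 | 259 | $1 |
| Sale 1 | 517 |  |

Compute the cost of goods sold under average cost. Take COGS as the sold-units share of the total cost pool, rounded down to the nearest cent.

COGS = $961.79

Sale 1, sell 517: 517/981 × $1,825.00 → $961.79
Ending inventory (cost pool remaining) = $863.21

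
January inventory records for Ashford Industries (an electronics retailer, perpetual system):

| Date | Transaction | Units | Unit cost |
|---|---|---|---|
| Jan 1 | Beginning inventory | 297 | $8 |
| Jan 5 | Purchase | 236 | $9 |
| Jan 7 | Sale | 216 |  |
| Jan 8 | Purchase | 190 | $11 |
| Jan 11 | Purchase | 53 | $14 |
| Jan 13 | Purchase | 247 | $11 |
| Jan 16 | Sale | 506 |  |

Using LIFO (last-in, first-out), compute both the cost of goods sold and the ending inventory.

COGS = $7,637; ending inventory = $2,412

Jan 7, 216 sold [LIFO — newest first]: 216 @ $9 = $1,944
Jan 16, 506 sold [LIFO — newest first]: 247 @ $11 + 53 @ $14 + 190 @ $11 + 16 @ $9 = $5,693
Total COGS = $1,944 + $5,693 = $7,637
Ending inventory: 297 @ $8 + 4 @ $9 = $2,412
Check: goods available $10,049 = COGS $7,637 + ending $2,412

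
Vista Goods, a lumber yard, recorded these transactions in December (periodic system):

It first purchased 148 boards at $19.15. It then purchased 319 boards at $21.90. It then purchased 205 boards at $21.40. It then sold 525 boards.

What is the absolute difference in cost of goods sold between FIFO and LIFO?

$330.75

FIFO COGS: 148 @ $19.15 + 319 @ $21.90 + 58 @ $21.40 = $11,061.50
LIFO COGS: 205 @ $21.40 + 319 @ $21.90 + 1 @ $19.15 = $11,392.25
Difference = |$11,061.50 − $11,392.25| = $330.75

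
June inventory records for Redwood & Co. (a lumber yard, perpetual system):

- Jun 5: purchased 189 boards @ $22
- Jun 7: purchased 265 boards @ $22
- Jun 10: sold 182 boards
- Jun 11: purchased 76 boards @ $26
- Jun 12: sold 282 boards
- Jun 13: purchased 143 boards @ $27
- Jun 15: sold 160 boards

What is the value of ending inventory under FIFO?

Jun 10, 182 sold [FIFO — oldest first]: 182 @ $22 = $4,004
Jun 12, 282 sold [FIFO — oldest first]: 7 @ $22 + 265 @ $22 + 10 @ $26 = $6,244
Jun 15, 160 sold [FIFO — oldest first]: 66 @ $26 + 94 @ $27 = $4,254
Total COGS = $4,004 + $6,244 + $4,254 = $14,502
Ending inventory: 49 @ $27 = $1,323

Ending inventory = $1,323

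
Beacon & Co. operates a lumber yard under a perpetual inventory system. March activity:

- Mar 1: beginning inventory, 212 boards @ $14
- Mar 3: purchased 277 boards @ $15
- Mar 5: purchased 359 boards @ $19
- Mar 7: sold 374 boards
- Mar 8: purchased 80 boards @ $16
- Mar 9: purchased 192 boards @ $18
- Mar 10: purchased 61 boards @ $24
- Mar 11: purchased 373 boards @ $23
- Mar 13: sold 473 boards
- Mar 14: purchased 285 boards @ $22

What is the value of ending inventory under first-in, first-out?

Ending inventory = $21,068

Mar 7, 374 sold [FIFO — oldest first]: 212 @ $14 + 162 @ $15 = $5,398
Mar 13, 473 sold [FIFO — oldest first]: 115 @ $15 + 358 @ $19 = $8,527
Total COGS = $5,398 + $8,527 = $13,925
Ending inventory: 1 @ $19 + 80 @ $16 + 192 @ $18 + 61 @ $24 + 373 @ $23 + 285 @ $22 = $21,068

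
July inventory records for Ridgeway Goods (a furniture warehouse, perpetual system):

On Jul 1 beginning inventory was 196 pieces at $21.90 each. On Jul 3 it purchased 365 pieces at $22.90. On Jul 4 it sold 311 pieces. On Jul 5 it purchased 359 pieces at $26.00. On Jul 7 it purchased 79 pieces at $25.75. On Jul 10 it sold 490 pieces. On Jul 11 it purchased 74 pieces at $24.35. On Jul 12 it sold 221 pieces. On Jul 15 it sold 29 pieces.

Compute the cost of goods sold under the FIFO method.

COGS = $25,285.35

Jul 4, 311 sold [FIFO — oldest first]: 196 @ $21.90 + 115 @ $22.90 = $6,925.90
Jul 10, 490 sold [FIFO — oldest first]: 250 @ $22.90 + 240 @ $26.00 = $11,965.00
Jul 12, 221 sold [FIFO — oldest first]: 119 @ $26.00 + 79 @ $25.75 + 23 @ $24.35 = $5,688.30
Jul 15, 29 sold [FIFO — oldest first]: 29 @ $24.35 = $706.15
Total COGS = $6,925.90 + $11,965.00 + $5,688.30 + $706.15 = $25,285.35
Ending inventory: 22 @ $24.35 = $535.70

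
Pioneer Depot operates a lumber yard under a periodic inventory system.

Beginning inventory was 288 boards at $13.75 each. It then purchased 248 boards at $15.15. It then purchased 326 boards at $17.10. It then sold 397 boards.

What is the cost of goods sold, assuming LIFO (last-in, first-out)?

COGS = $6,650.25

Sale 1 (397) [LIFO — newest first]: 326 @ $17.10 + 71 @ $15.15 = $6,650.25
Ending inventory: 288 @ $13.75 + 177 @ $15.15 = $6,641.55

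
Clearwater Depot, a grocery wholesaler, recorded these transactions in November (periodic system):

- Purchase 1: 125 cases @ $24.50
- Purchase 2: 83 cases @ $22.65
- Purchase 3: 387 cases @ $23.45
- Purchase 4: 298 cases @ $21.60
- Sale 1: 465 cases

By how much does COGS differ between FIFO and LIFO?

FIFO COGS: 125 @ $24.50 + 83 @ $22.65 + 257 @ $23.45 = $10,969.10
LIFO COGS: 298 @ $21.60 + 167 @ $23.45 = $10,352.95
Difference = |$10,969.10 − $10,352.95| = $616.15

$616.15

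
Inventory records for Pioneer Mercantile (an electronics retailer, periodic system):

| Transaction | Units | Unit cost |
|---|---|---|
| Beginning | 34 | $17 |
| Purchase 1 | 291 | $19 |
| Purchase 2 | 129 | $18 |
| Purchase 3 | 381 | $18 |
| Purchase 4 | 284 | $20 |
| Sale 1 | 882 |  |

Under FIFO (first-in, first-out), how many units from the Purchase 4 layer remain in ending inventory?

237

Sale 1 (882) [FIFO — oldest first]: 34 @ $17 + 291 @ $19 + 129 @ $18 + 381 @ $18 + 47 @ $20 = $16,227
Ending inventory: 237 @ $20 = $4,740
Check: goods available $20,967 = COGS $16,227 + ending $4,740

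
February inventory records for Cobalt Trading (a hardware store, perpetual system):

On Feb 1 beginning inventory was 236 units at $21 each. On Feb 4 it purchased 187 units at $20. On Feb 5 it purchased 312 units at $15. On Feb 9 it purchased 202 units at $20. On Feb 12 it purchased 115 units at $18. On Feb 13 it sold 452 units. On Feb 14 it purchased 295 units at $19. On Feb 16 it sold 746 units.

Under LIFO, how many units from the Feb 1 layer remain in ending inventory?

149

Feb 13, 452 sold [LIFO — newest first]: 115 @ $18 + 202 @ $20 + 135 @ $15 = $8,135
Feb 16, 746 sold [LIFO — newest first]: 295 @ $19 + 177 @ $15 + 187 @ $20 + 87 @ $21 = $13,827
Total COGS = $8,135 + $13,827 = $21,962
Ending inventory: 149 @ $21 = $3,129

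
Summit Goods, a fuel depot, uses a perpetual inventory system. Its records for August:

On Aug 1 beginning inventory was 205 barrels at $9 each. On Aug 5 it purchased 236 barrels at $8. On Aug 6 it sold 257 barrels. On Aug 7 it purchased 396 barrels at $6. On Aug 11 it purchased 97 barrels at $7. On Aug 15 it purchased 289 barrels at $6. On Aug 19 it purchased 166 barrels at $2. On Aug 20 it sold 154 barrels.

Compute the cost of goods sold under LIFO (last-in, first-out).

Aug 6, 257 sold [LIFO — newest first]: 236 @ $8 + 21 @ $9 = $2,077
Aug 20, 154 sold [LIFO — newest first]: 154 @ $2 = $308
Total COGS = $2,077 + $308 = $2,385
Ending inventory: 184 @ $9 + 396 @ $6 + 97 @ $7 + 289 @ $6 + 12 @ $2 = $6,469
Check: goods available $8,854 = COGS $2,385 + ending $6,469

COGS = $2,385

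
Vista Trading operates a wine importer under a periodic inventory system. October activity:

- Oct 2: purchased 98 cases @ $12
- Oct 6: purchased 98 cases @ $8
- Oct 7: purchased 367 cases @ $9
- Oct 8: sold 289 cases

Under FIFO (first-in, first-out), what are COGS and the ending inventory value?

Oct 8, 289 sold [FIFO — oldest first]: 98 @ $12 + 98 @ $8 + 93 @ $9 = $2,797
Ending inventory: 274 @ $9 = $2,466

COGS = $2,797; ending inventory = $2,466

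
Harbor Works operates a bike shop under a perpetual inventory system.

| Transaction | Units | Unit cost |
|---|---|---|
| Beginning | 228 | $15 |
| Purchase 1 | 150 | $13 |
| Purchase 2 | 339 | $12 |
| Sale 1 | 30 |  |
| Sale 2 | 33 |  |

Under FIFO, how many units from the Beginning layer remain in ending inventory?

165

Sale 1 (30) [FIFO — oldest first]: 30 @ $15 = $450
Sale 2 (33) [FIFO — oldest first]: 33 @ $15 = $495
Total COGS = $450 + $495 = $945
Ending inventory: 165 @ $15 + 150 @ $13 + 339 @ $12 = $8,493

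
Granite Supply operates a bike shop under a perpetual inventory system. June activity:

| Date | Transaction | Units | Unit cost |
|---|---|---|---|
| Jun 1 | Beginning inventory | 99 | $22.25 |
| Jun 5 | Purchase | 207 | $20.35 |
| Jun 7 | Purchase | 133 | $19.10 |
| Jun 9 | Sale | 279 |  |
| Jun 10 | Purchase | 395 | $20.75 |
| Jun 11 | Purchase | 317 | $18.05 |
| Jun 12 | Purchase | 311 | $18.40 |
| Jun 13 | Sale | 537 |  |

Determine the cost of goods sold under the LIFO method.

Jun 9, 279 sold [LIFO — newest first]: 133 @ $19.10 + 146 @ $20.35 = $5,511.40
Jun 13, 537 sold [LIFO — newest first]: 311 @ $18.40 + 226 @ $18.05 = $9,801.70
Total COGS = $5,511.40 + $9,801.70 = $15,313.10
Ending inventory: 99 @ $22.25 + 61 @ $20.35 + 395 @ $20.75 + 91 @ $18.05 = $13,282.90

COGS = $15,313.10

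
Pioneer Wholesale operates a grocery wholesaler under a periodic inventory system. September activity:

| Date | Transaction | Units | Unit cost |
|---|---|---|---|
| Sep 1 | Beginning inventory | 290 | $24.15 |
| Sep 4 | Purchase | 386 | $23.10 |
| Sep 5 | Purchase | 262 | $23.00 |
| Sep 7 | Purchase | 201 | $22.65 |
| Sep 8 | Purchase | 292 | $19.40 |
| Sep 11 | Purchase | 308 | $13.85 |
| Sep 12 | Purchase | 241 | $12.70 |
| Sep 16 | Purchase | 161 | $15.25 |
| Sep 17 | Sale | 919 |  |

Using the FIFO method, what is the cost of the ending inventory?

Ending inventory = $20,436.20

Sep 17, 919 sold [FIFO — oldest first]: 290 @ $24.15 + 386 @ $23.10 + 243 @ $23.00 = $21,509.10
Ending inventory: 19 @ $23.00 + 201 @ $22.65 + 292 @ $19.40 + 308 @ $13.85 + 241 @ $12.70 + 161 @ $15.25 = $20,436.20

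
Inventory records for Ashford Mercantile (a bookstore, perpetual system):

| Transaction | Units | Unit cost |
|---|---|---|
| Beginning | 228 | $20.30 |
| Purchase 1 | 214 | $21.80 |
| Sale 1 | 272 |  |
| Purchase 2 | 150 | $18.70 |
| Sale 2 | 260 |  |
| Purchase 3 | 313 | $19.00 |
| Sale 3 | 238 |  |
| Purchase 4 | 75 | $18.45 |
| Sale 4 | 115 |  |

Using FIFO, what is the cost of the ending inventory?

Ending inventory = $1,763.75

Sale 1 (272) [FIFO — oldest first]: 228 @ $20.30 + 44 @ $21.80 = $5,587.60
Sale 2 (260) [FIFO — oldest first]: 170 @ $21.80 + 90 @ $18.70 = $5,389.00
Sale 3 (238) [FIFO — oldest first]: 60 @ $18.70 + 178 @ $19.00 = $4,504.00
Sale 4 (115) [FIFO — oldest first]: 115 @ $19.00 = $2,185.00
Total COGS = $5,587.60 + $5,389.00 + $4,504.00 + $2,185.00 = $17,665.60
Ending inventory: 20 @ $19.00 + 75 @ $18.45 = $1,763.75
Check: goods available $19,429.35 = COGS $17,665.60 + ending $1,763.75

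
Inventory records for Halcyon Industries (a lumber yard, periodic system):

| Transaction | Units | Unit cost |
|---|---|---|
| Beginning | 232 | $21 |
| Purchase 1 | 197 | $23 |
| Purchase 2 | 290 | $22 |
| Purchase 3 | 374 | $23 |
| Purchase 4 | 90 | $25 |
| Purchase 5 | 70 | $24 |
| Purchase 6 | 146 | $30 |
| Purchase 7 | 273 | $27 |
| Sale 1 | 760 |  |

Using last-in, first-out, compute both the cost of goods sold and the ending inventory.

COGS = $19,844; ending inventory = $20,222

Sale 1 (760) [LIFO — newest first]: 273 @ $27 + 146 @ $30 + 70 @ $24 + 90 @ $25 + 181 @ $23 = $19,844
Ending inventory: 232 @ $21 + 197 @ $23 + 290 @ $22 + 193 @ $23 = $20,222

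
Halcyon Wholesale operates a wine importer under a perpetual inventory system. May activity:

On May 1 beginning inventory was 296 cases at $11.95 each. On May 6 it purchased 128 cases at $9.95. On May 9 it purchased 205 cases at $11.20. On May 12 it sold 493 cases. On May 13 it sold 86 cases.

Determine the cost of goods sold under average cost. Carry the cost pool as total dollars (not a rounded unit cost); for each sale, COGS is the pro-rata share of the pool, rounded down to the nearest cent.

COGS = $6,541.86

After May 1: 296 on hand, pool $3,537.20 (≈ $11.9500 each)
After May 6: 424 on hand, pool $4,810.80 (≈ $11.3462 each)
After May 9: 629 on hand, pool $7,106.80 (≈ $11.2986 each)
May 12, sell 493: 493/629 × $7,106.80 → $5,570.19
May 13, sell 86: 86/136 × $1,536.61 → $971.67
Total COGS = $5,570.19 + $971.67 = $6,541.86
Ending inventory (cost pool remaining) = $564.94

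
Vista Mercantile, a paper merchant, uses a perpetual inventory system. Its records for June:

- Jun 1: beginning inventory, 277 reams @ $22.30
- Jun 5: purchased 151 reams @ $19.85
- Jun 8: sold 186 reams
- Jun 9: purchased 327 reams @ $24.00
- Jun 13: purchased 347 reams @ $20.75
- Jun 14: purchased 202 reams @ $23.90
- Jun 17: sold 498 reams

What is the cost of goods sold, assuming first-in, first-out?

Jun 8, 186 sold [FIFO — oldest first]: 186 @ $22.30 = $4,147.80
Jun 17, 498 sold [FIFO — oldest first]: 91 @ $22.30 + 151 @ $19.85 + 256 @ $24.00 = $11,170.65
Total COGS = $4,147.80 + $11,170.65 = $15,318.45
Ending inventory: 71 @ $24.00 + 347 @ $20.75 + 202 @ $23.90 = $13,732.05

COGS = $15,318.45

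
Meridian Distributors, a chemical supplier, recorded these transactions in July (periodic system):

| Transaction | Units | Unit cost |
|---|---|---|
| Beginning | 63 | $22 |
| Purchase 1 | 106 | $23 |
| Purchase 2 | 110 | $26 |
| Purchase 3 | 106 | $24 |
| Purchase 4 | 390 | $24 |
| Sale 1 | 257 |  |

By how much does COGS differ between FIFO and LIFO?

$56

FIFO COGS: 63 @ $22 + 106 @ $23 + 88 @ $26 = $6,112
LIFO COGS: 257 @ $24 = $6,168
Difference = |$6,112 − $6,168| = $56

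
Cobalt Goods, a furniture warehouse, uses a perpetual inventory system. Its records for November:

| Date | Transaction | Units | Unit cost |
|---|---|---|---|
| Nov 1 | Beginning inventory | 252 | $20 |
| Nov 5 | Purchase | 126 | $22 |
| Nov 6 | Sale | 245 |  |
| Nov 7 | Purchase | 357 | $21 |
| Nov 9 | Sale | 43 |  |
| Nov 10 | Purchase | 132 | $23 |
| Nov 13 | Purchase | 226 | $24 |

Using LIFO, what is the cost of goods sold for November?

COGS = $6,055

Nov 6, 245 sold [LIFO — newest first]: 126 @ $22 + 119 @ $20 = $5,152
Nov 9, 43 sold [LIFO — newest first]: 43 @ $21 = $903
Total COGS = $5,152 + $903 = $6,055
Ending inventory: 133 @ $20 + 314 @ $21 + 132 @ $23 + 226 @ $24 = $17,714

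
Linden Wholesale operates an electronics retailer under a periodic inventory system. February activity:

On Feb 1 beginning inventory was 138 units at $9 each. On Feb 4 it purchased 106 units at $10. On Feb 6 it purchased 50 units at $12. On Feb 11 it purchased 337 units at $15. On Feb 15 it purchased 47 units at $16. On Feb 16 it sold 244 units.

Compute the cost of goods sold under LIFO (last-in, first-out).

Feb 16, 244 sold [LIFO — newest first]: 47 @ $16 + 197 @ $15 = $3,707
Ending inventory: 138 @ $9 + 106 @ $10 + 50 @ $12 + 140 @ $15 = $5,002

COGS = $3,707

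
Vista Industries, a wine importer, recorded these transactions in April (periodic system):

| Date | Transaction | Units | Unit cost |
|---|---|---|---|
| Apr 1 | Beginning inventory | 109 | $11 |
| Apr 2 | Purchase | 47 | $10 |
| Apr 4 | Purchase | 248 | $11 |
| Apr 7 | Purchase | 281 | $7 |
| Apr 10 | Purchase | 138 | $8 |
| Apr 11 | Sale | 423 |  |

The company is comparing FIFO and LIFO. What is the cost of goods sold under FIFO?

COGS = $4,530

FIFO COGS: 109 @ $11 + 47 @ $10 + 248 @ $11 + 19 @ $7 = $4,530
LIFO COGS: 138 @ $8 + 281 @ $7 + 4 @ $11 = $3,115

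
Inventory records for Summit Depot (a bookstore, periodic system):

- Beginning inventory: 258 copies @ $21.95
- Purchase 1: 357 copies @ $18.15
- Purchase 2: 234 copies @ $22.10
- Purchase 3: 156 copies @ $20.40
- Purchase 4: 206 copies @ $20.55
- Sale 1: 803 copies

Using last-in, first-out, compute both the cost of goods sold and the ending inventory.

Sale 1 (803) [LIFO — newest first]: 206 @ $20.55 + 156 @ $20.40 + 234 @ $22.10 + 207 @ $18.15 = $16,344.15
Ending inventory: 258 @ $21.95 + 150 @ $18.15 = $8,385.60

COGS = $16,344.15; ending inventory = $8,385.60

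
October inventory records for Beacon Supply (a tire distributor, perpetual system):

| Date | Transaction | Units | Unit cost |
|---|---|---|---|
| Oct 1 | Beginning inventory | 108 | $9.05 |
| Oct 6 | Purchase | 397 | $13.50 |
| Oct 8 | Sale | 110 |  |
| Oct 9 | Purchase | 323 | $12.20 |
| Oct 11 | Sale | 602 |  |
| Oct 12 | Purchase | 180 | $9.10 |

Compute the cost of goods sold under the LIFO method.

COGS = $9,192.10

Oct 8, 110 sold [LIFO — newest first]: 110 @ $13.50 = $1,485.00
Oct 11, 602 sold [LIFO — newest first]: 323 @ $12.20 + 279 @ $13.50 = $7,707.10
Total COGS = $1,485.00 + $7,707.10 = $9,192.10
Ending inventory: 108 @ $9.05 + 8 @ $13.50 + 180 @ $9.10 = $2,723.40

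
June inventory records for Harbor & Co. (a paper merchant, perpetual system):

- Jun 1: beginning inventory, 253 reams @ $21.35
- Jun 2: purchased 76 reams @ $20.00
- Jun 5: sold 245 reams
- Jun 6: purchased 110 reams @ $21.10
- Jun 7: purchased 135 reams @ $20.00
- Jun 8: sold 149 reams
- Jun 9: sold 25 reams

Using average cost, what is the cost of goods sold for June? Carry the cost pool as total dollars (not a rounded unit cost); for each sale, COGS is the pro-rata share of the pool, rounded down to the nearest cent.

COGS = $8,744.45

After Jun 1: 253 on hand, pool $5,401.55 (≈ $21.3500 each)
After Jun 2: 329 on hand, pool $6,921.55 (≈ $21.0381 each)
Jun 5, sell 245: 245/329 × $6,921.55 → $5,154.34
After Jun 6: 194 on hand, pool $4,088.21 (≈ $21.0732 each)
After Jun 7: 329 on hand, pool $6,788.21 (≈ $20.6329 each)
Jun 8, sell 149: 149/329 × $6,788.21 → $3,074.29
Jun 9, sell 25: 25/180 × $3,713.92 → $515.82
Total COGS = $5,154.34 + $3,074.29 + $515.82 = $8,744.45
Ending inventory (cost pool remaining) = $3,198.10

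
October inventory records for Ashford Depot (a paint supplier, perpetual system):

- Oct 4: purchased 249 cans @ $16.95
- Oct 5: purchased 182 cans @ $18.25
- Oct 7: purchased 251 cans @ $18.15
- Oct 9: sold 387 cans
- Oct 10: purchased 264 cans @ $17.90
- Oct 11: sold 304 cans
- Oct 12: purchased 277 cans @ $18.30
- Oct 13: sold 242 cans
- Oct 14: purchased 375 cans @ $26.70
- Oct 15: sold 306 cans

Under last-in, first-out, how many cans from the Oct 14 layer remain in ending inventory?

Oct 9, 387 sold [LIFO — newest first]: 251 @ $18.15 + 136 @ $18.25 = $7,037.65
Oct 11, 304 sold [LIFO — newest first]: 264 @ $17.90 + 40 @ $18.25 = $5,455.60
Oct 13, 242 sold [LIFO — newest first]: 242 @ $18.30 = $4,428.60
Oct 15, 306 sold [LIFO — newest first]: 306 @ $26.70 = $8,170.20
Total COGS = $7,037.65 + $5,455.60 + $4,428.60 + $8,170.20 = $25,092.05
Ending inventory: 249 @ $16.95 + 6 @ $18.25 + 35 @ $18.30 + 69 @ $26.70 = $6,812.85
Check: goods available $31,904.90 = COGS $25,092.05 + ending $6,812.85

69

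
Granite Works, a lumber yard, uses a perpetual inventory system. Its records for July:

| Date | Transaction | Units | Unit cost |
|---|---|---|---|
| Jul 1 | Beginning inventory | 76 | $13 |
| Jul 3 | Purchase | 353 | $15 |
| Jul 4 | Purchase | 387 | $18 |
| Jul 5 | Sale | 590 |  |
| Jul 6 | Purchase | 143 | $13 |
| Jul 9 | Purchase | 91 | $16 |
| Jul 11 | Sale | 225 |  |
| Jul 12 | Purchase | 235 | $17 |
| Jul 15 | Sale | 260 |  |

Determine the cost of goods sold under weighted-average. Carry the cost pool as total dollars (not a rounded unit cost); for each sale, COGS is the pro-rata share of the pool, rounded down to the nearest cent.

COGS = $17,179.72

After Jul 1: 76 on hand, pool $988.00 (≈ $13.0000 each)
After Jul 3: 429 on hand, pool $6,283.00 (≈ $14.6457 each)
After Jul 4: 816 on hand, pool $13,249.00 (≈ $16.2365 each)
Jul 5, sell 590: 590/816 × $13,249.00 → $9,579.54
After Jul 6: 369 on hand, pool $5,528.46 (≈ $14.9823 each)
After Jul 9: 460 on hand, pool $6,984.46 (≈ $15.1836 each)
Jul 11, sell 225: 225/460 × $6,984.46 → $3,416.31
After Jul 12: 470 on hand, pool $7,563.15 (≈ $16.0918 each)
Jul 15, sell 260: 260/470 × $7,563.15 → $4,183.87
Total COGS = $9,579.54 + $3,416.31 + $4,183.87 = $17,179.72
Ending inventory (cost pool remaining) = $3,379.28
Check: goods available $20,559.00 = COGS $17,179.72 + ending $3,379.28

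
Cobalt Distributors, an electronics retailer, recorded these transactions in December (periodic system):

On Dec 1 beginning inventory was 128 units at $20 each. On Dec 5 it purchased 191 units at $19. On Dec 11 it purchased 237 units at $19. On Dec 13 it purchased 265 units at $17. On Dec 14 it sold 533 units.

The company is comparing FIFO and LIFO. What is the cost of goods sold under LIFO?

FIFO COGS: 128 @ $20 + 191 @ $19 + 214 @ $19 = $10,255
LIFO COGS: 265 @ $17 + 237 @ $19 + 31 @ $19 = $9,597

COGS = $9,597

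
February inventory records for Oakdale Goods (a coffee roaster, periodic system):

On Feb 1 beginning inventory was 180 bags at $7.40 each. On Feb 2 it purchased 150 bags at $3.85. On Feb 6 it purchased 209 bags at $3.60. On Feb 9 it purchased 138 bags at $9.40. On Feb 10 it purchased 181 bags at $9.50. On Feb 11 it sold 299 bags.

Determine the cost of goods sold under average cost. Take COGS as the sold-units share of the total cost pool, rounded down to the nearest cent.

Feb 11, sell 299: 299/858 × $5,678.60 → $1,978.90
Ending inventory (cost pool remaining) = $3,699.70

COGS = $1,978.90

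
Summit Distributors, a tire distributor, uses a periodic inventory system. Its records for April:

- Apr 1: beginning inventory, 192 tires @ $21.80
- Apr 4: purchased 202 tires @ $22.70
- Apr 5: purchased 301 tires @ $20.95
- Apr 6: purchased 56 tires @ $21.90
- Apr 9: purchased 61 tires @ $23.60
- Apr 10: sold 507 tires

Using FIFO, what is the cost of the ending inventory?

Ending inventory = $6,604.60

Apr 10, 507 sold [FIFO — oldest first]: 192 @ $21.80 + 202 @ $22.70 + 113 @ $20.95 = $11,138.35
Ending inventory: 188 @ $20.95 + 56 @ $21.90 + 61 @ $23.60 = $6,604.60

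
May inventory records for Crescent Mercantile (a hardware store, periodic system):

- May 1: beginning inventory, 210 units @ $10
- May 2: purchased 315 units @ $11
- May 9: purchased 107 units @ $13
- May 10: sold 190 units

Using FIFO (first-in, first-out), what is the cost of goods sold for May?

COGS = $1,900

May 10, 190 sold [FIFO — oldest first]: 190 @ $10 = $1,900
Ending inventory: 20 @ $10 + 315 @ $11 + 107 @ $13 = $5,056
Check: goods available $6,956 = COGS $1,900 + ending $5,056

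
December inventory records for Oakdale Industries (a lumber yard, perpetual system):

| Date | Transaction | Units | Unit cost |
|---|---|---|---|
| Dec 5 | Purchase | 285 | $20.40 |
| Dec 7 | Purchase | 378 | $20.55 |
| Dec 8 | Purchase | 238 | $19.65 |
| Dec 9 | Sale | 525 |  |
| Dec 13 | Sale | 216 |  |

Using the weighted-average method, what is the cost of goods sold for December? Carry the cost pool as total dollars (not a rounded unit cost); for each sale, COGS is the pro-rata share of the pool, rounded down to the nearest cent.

COGS = $15,016.22

After Dec 5: 285 on hand, pool $5,814.00 (≈ $20.4000 each)
After Dec 7: 663 on hand, pool $13,581.90 (≈ $20.4855 each)
After Dec 8: 901 on hand, pool $18,258.60 (≈ $20.2648 each)
Dec 9, sell 525: 525/901 × $18,258.60 → $10,639.02
Dec 13, sell 216: 216/376 × $7,619.58 → $4,377.20
Total COGS = $10,639.02 + $4,377.20 = $15,016.22
Ending inventory (cost pool remaining) = $3,242.38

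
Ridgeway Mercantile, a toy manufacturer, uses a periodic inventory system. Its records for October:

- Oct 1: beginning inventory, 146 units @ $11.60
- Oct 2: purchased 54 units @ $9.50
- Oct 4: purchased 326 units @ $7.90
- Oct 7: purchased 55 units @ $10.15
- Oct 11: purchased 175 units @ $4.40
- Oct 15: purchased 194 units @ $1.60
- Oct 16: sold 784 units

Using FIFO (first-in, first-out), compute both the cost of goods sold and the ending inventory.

Oct 16, 784 sold [FIFO — oldest first]: 146 @ $11.60 + 54 @ $9.50 + 326 @ $7.90 + 55 @ $10.15 + 175 @ $4.40 + 28 @ $1.60 = $6,155.05
Ending inventory: 166 @ $1.60 = $265.60
Check: goods available $6,420.65 = COGS $6,155.05 + ending $265.60

COGS = $6,155.05; ending inventory = $265.60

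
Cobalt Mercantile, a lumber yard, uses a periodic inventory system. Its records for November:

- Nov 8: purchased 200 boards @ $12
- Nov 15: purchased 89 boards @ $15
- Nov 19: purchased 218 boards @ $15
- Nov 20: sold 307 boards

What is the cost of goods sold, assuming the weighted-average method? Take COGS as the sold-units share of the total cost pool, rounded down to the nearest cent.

COGS = $4,241.68

Nov 20, sell 307: 307/507 × $7,005.00 → $4,241.68
Ending inventory (cost pool remaining) = $2,763.32
Check: goods available $7,005.00 = COGS $4,241.68 + ending $2,763.32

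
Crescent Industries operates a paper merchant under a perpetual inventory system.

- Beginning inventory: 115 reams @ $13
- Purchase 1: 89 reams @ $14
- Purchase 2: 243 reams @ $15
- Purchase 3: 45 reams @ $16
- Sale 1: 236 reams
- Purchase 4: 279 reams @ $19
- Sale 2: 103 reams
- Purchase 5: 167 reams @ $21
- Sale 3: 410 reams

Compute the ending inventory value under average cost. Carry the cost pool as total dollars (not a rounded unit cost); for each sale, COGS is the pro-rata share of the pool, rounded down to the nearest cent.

Ending inventory = $3,399.18

After Beginning: 115 on hand, pool $1,495.00 (≈ $13.0000 each)
After Purchase 1: 204 on hand, pool $2,741.00 (≈ $13.4363 each)
After Purchase 2: 447 on hand, pool $6,386.00 (≈ $14.2864 each)
After Purchase 3: 492 on hand, pool $7,106.00 (≈ $14.4431 each)
Sale 1, sell 236: 236/492 × $7,106.00 → $3,408.56
After Purchase 4: 535 on hand, pool $8,998.44 (≈ $16.8195 each)
Sale 2, sell 103: 103/535 × $8,998.44 → $1,732.40
After Purchase 5: 599 on hand, pool $10,773.04 (≈ $17.9850 each)
Sale 3, sell 410: 410/599 × $10,773.04 → $7,373.86
Total COGS = $3,408.56 + $1,732.40 + $7,373.86 = $12,514.82
Ending inventory (cost pool remaining) = $3,399.18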